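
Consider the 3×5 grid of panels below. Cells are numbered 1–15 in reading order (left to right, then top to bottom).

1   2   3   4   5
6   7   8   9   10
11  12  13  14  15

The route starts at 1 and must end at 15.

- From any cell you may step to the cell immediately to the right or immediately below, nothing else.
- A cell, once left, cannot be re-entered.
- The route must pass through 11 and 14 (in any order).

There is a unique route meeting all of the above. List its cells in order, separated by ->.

1 -> 6 -> 11 -> 12 -> 13 -> 14 -> 15

Moves only go right or down, so the column and row indices never decrease.
Route from 1: down 2 to 11, right 4 to 15 — 6 moves in all.
Check: all required cells visited.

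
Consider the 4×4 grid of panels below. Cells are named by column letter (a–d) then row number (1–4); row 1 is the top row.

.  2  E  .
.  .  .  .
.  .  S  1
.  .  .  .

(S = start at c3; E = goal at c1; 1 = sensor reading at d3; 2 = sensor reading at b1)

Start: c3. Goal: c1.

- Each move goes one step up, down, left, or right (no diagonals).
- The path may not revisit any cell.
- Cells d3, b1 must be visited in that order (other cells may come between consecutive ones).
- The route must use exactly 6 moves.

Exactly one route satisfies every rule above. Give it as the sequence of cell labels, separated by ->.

c3 -> d3 -> d2 -> c2 -> b2 -> b1 -> c1

The waypoints must appear in the order d3, b1, with no cell reused.
Route from c3: right 1 to d3, up 1 to d2, left 2 to b2, up 1 to b1, right 1 to c1 — 6 moves in all.
Check: order respected (1 at step 1, 2 at step 5); 6 moves as required.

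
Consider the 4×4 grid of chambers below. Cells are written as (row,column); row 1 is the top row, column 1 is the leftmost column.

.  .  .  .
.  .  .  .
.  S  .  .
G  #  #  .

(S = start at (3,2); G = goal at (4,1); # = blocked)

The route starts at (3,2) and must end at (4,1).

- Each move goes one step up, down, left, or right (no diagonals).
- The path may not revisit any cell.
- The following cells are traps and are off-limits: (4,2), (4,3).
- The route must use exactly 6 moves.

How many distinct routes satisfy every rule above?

Need simple routes of exactly 6 moves from (3,2) to (4,1) (Manhattan distance 2, so 2 moves are spent on a detour and 2 undoing it).
Enumerating: (3,2) (2,2) (1,2) (1,1) (2,1) (3,1) (4,1) | (3,2) (3,3) (2,3) (2,2) (2,1) (3,1) (4,1).
That gives 2 routes.

2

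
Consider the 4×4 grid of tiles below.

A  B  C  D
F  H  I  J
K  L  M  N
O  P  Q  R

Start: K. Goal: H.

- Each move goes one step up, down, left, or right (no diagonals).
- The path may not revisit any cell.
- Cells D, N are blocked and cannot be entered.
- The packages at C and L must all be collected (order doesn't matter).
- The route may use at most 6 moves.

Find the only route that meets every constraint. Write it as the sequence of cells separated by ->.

K -> L -> M -> I -> C -> B -> H

The budget equals the shortest possible length, so every move has to be on a shortest route through the required cells.
Route from K: right 2 to M, up 2 to C, left 1 to B, down 1 to H — 6 moves in all.
Check: all required cells visited; 6 ≤ 6 moves.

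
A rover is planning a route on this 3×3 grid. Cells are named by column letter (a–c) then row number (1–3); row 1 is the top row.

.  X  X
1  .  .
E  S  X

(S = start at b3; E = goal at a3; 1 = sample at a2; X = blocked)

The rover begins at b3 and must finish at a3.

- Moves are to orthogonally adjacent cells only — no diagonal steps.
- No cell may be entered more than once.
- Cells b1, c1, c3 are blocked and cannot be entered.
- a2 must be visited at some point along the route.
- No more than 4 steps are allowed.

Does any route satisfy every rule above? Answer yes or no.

One route that works: b3 → b2 → a2 → a3.

yes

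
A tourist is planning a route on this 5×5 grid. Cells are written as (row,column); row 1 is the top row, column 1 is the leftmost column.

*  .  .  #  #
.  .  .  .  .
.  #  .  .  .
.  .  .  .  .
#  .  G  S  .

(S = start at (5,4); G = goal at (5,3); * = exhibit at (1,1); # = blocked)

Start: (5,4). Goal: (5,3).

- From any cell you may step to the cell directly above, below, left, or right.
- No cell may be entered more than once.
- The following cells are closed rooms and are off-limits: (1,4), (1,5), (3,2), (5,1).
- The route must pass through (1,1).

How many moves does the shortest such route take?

Any route passes through (1,1) somewhere between (5,4) and (5,3). Summing Manhattan distances along the two legs ((5,4) → (1,1) → (5,3)) gives a lower bound of 7 + 6 = 13 moves.
A route of 13 moves achieves this: (5,4) → (4,4) → (3,4) → (2,4) → (2,3) → (1,3) → (1,2) → (1,1) → (2,1) → (3,1) → (4,1) → (4,2) → (5,2) → (5,3).
Since 13 matches the lower bound, it is optimal.

13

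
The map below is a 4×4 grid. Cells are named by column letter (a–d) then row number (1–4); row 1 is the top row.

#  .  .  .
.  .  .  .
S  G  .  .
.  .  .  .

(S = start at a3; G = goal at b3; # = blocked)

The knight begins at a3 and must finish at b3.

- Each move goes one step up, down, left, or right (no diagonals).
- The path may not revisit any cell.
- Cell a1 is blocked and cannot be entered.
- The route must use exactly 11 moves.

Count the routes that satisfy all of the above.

Need simple routes of exactly 11 moves from a3 to b3 (Manhattan distance 1, so 5 moves are spent on a detour and 5 undoing it).
Branch systematically from the start, pruning whenever the remaining move budget drops below the Manhattan distance to b3 or differs from it in parity. Grouping the completions by first move — via a2: 11; via a4: 9 (no valid completion starts via b3) — and summing: 11 + 9 = 20.
That gives 20 routes.

20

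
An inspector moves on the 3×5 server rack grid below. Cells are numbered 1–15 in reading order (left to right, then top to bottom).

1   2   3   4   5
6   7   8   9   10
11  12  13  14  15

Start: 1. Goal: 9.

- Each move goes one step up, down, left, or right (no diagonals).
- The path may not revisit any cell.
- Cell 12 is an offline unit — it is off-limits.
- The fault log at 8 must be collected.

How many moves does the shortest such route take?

4

Any route passes through 8 somewhere between 1 and 9. Summing Manhattan distances along the two legs (1 → 8 → 9) gives a lower bound of 3 + 1 = 4 moves.
A route of 4 moves achieves this: 1 → 6 → 7 → 8 → 9.
Since 4 matches the lower bound, it is optimal.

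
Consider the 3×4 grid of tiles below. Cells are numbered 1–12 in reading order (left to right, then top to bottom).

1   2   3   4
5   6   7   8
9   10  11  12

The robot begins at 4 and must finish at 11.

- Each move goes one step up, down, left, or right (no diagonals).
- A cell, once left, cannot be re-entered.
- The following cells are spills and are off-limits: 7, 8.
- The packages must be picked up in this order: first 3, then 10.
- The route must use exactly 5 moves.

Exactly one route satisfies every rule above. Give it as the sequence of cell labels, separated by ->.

The waypoints must appear in the order 3, 10, with no cell reused.
Route from 4: left 2 to 2, down 2 to 10, right 1 to 11 — 5 moves in all.
Check: order respected (3 at step 1, 10 at step 4); 5 moves as required.

4 -> 3 -> 2 -> 6 -> 10 -> 11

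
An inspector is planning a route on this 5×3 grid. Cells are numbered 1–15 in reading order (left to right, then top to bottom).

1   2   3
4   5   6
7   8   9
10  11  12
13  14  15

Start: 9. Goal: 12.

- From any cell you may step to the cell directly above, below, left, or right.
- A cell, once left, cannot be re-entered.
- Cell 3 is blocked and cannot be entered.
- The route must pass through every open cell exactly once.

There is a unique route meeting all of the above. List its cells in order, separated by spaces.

Need to visit all 14 open cells exactly once, starting at 9 and ending at 12.
Cell 2 has only two open neighbours (5 and 1), so the path must pass straight through it: one of those is the cell it's entered from and the other is where it exits.
Route from 9: up 1 to 6, left 1 to 5, up 1 to 2, left 1 to 1, down 2 to 7, right 1 to 8, down 1 to 11, left 1 to 10, down 1 to 13, right 2 to 15, up 1 to 12 — 13 moves in all.
Check: all 14 open cells covered.

9 6 5 2 1 4 7 8 11 10 13 14 15 12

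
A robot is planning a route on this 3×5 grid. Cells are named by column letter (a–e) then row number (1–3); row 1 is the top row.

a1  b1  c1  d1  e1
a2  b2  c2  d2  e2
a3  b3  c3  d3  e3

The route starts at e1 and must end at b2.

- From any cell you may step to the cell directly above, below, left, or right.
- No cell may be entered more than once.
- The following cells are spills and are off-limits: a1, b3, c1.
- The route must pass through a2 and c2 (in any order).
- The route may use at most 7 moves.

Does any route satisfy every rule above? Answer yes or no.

no

Every way from e1 to a2 runs through b2 — but b2 is where the route must end, so it would be entered once on the way to a2 and again at the finish.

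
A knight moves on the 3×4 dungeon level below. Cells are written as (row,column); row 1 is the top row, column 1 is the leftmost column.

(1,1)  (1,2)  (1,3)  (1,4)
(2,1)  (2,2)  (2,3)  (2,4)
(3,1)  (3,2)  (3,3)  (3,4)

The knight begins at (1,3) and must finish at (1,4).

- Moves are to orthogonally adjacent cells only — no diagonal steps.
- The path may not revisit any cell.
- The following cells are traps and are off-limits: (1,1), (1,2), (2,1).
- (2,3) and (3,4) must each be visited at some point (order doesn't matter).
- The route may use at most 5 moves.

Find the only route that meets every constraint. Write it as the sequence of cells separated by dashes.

The budget equals the shortest possible length, so every move has to be on a shortest route through the required cells.
Route from (1,3): 2× down (reaching (3,3)), right to (3,4), 2× up (reaching (1,4)) — 5 moves in all.
Check: all required cells visited; 5 ≤ 5 moves.

(1,3) - (2,3) - (3,3) - (3,4) - (2,4) - (1,4)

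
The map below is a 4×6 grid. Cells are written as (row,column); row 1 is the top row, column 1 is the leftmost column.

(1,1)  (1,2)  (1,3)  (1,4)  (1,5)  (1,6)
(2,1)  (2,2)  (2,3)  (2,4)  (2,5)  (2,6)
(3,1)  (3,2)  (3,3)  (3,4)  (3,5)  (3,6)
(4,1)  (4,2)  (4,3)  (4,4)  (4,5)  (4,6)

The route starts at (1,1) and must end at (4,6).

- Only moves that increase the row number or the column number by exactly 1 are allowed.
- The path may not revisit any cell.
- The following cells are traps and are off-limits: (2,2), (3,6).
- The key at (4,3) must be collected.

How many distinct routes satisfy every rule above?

4

A right/down-only route from (1,1) to (4,6) makes exactly 3 down-moves and 5 right-moves in some order.
With no other constraints that would be C(8,3) = 56 routes.
Split at (4,3) and multiply the segment counts (each segment already excludes blocked cells): (1,1)→(4,3): 4; (4,3)→(4,6): 1; product = 4.
That gives 4 routes.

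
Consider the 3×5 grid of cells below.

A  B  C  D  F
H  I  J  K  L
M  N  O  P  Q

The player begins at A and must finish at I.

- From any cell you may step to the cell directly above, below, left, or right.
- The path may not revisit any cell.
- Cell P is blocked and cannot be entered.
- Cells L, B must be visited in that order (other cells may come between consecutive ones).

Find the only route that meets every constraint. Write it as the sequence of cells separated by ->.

A -> H -> M -> N -> O -> J -> K -> L -> F -> D -> C -> B -> I

The waypoints must appear in the order L, B, with no cell reused.
Route from A: 2× down (reaching M), 2× right (reaching O), up to J, 2× right (reaching L), up to F, 3× left (reaching B), down to I — 12 moves in all.
Check: order respected (L at step 7, B at step 11).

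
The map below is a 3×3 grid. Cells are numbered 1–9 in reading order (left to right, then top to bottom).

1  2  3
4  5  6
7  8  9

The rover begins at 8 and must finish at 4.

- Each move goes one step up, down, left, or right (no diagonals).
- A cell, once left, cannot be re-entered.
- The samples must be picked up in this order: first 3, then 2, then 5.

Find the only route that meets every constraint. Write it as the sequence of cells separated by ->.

The waypoints must appear in the order 3, 2, 5, with no cell reused.
Route from 8: right to 9, 2× up (reaching 3), left to 2, down to 5, left to 4 — 6 moves in all.
Check: order respected (3 at step 3, 2 at step 4, 5 at step 5).

8 -> 9 -> 6 -> 3 -> 2 -> 5 -> 4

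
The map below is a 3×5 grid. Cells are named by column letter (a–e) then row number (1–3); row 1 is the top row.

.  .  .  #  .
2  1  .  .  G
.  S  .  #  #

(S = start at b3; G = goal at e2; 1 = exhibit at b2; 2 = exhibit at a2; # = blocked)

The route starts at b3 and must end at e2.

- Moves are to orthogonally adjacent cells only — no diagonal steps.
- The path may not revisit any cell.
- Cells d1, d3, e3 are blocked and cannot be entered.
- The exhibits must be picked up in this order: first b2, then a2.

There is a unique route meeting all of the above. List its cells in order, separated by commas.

b3, b2, a2, a1, b1, c1, c2, d2, e2

The waypoints must appear in the order b2, a2, with no cell reused.
Route from b3: up to b2, left to a2, up to a1, 2× right (reaching c1), down to c2, 2× right (reaching e2) — 8 moves in all.
Check: order respected (1 at step 1, 2 at step 2).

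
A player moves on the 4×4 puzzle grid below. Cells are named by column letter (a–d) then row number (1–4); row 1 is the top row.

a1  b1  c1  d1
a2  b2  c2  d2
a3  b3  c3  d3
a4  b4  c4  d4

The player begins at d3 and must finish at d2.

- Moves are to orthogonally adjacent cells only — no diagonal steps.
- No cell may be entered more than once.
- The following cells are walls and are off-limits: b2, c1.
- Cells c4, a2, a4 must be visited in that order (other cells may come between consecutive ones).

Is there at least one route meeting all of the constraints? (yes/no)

no

Even ignoring the required order, no revisit-free route from d3 to d2 manages to pass through all of c4, a2, and a4: branching out from d3, every path either misses one of them or, having collected them, can no longer reach d2 without re-entering a cell.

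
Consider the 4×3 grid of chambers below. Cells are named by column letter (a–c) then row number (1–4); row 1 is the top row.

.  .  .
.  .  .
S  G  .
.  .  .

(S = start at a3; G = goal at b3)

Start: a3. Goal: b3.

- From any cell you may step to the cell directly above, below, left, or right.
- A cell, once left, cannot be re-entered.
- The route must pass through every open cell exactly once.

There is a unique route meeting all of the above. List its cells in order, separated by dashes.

Need to visit all 12 open cells exactly once, starting at a3 and ending at b3.
Route from a3: down to a4, 2× right (reaching c4), 3× up (reaching c1), 2× left (reaching a1), down to a2, right to b2, down to b3 — 11 moves in all.
Check: all 12 open cells covered.

a3 - a4 - b4 - c4 - c3 - c2 - c1 - b1 - a1 - a2 - b2 - b3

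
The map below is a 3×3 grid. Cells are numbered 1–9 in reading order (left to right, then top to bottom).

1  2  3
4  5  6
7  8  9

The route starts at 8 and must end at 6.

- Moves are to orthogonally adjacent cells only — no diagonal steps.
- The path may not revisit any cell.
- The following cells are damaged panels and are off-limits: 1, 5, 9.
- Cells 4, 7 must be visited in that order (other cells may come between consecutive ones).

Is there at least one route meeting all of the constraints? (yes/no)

The blocked cells wall 6 off from 8 completely — no sequence of moves reaches it at all, so no route can satisfy the rules.

no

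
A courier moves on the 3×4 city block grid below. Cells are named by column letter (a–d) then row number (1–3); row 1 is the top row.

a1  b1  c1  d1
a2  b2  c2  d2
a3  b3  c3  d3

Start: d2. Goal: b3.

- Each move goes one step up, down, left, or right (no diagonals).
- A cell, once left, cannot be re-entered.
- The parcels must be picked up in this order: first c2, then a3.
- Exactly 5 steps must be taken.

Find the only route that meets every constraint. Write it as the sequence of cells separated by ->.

The waypoints must appear in the order c2, a3, with no cell reused.
Route from d2: left 3 to a2, down 1 to a3, right 1 to b3 — 5 moves in all.
Check: order respected (c2 at step 1, a3 at step 4); 5 moves as required.

d2 -> c2 -> b2 -> a2 -> a3 -> b3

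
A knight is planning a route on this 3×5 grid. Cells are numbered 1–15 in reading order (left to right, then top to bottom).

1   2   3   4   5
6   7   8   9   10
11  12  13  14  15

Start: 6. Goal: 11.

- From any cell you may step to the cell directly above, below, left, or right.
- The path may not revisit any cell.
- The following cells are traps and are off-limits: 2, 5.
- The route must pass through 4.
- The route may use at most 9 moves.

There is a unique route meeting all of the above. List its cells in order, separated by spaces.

6 7 8 3 4 9 14 13 12 11

Any route must reach 4 and still end at 11 within 9 moves, so the order of the required stops is forced.
Route from 6: 2× right (reaching 8), up to 3, right to 4, 2× down (reaching 14), 3× left (reaching 11) — 9 moves in all.
Check: all required cells visited; 9 ≤ 9 moves.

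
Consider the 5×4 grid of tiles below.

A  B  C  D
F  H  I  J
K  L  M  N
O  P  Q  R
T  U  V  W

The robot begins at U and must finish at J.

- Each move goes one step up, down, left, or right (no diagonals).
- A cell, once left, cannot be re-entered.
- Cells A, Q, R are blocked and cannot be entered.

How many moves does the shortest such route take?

The Manhattan distance from U to J is |5−2| + |2−4| = 5, so at least 5 moves are needed.
A route of 5 moves achieves this: U → P → L → H → I → J.
Since 5 matches the lower bound, it is optimal.

5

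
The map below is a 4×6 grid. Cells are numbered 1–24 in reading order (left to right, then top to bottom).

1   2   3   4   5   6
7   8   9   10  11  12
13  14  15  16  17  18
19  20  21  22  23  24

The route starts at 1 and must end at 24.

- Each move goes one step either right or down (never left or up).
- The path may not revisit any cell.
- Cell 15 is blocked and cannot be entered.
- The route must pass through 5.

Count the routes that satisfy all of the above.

A right/down-only route from 1 to 24 makes exactly 3 down-moves and 5 right-moves in some order.
With no other constraints that would be C(8,3) = 56 routes.
Split at 5 and multiply the segment counts (each segment already excludes blocked cells): 1→5: 1; 5→24: 4; product = 4.
That gives 4 routes.

4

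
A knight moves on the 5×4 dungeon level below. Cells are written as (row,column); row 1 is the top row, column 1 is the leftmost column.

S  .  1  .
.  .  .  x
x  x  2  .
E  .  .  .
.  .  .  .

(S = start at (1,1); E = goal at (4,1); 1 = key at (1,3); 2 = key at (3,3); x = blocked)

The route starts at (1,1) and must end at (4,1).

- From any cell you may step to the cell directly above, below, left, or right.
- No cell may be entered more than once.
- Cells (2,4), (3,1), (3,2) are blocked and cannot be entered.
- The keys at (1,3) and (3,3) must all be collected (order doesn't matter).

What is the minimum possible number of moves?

7

Any route passes through (1,3) and (3,3) in some order between (1,1) and (4,1). Summing Manhattan distances along each leg and taking the cheapest ordering ((1,1) → (1,3) → (3,3) → (4,1)) gives a lower bound of 2 + 2 + 3 = 7 moves.
A route of 7 moves achieves this: (1,1) → (1,2) → (1,3) → (2,3) → (3,3) → (4,3) → (4,2) → (4,1).
Since 7 matches the lower bound, it is optimal.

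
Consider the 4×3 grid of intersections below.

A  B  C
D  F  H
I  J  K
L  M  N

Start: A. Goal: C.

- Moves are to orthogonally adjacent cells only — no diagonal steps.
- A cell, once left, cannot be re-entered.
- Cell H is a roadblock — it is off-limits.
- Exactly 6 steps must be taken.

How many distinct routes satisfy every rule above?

Need simple routes of exactly 6 moves from A to C (Manhattan distance 2, so 2 moves are spent on a detour and 2 undoing it).
Enumerating: A D I J F B C.
That gives 1 route.

1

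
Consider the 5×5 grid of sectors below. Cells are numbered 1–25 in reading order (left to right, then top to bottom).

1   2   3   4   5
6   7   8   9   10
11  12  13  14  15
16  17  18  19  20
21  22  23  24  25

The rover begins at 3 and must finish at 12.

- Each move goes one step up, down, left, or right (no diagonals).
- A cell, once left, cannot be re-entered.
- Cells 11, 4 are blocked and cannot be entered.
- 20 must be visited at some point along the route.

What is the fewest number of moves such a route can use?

9

Any route passes through 20 somewhere between 3 and 12. Summing Manhattan distances along the two legs (3 → 20 → 12) gives a lower bound of 5 + 4 = 9 moves.
A route of 9 moves achieves this: 3 → 8 → 13 → 14 → 15 → 20 → 19 → 18 → 17 → 12.
Since 9 matches the lower bound, it is optimal.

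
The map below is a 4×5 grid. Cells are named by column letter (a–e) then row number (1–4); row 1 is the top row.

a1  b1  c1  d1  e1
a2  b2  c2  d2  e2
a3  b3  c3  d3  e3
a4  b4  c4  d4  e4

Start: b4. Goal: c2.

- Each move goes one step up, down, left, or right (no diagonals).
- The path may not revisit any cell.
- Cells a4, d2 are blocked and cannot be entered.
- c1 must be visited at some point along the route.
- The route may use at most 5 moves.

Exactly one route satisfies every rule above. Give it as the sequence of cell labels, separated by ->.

Any route must reach c1 and still end at c2 within 5 moves, so the order of the required stops is forced.
Route from b4: up 3 to b1, right 1 to c1, down 1 to c2 — 5 moves in all.
Check: all required cells visited; 5 ≤ 5 moves.

b4 -> b3 -> b2 -> b1 -> c1 -> c2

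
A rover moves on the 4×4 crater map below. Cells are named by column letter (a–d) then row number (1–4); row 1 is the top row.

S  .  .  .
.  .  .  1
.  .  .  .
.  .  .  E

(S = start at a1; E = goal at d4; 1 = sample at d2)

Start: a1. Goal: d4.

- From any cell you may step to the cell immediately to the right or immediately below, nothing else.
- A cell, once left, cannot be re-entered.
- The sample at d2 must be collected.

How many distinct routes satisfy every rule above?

4

A right/down-only route from a1 to d4 makes exactly 3 down-moves and 3 right-moves in some order.
With no other constraints that would be C(6,3) = 20 routes.
Split at d2 and multiply the segment counts: a1→d2: 4; d2→d4: 1; product = 4.
That gives 4 routes.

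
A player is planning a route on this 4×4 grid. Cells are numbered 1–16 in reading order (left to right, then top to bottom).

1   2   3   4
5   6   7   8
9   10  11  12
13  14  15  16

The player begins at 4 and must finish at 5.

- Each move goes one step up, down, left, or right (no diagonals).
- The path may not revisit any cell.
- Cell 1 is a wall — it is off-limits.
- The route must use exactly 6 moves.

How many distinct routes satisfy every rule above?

Need simple routes of exactly 6 moves from 4 to 5 (Manhattan distance 4, so 1 moves are spent on a detour and 1 undoing it).
Branch systematically from the start, pruning whenever the remaining move budget drops below the Manhattan distance to 5 or differs from it in parity. Grouping the completions by first move — via 8: 7; via 3: 4 — and summing: 7 + 4 = 11.
That gives 11 routes.

11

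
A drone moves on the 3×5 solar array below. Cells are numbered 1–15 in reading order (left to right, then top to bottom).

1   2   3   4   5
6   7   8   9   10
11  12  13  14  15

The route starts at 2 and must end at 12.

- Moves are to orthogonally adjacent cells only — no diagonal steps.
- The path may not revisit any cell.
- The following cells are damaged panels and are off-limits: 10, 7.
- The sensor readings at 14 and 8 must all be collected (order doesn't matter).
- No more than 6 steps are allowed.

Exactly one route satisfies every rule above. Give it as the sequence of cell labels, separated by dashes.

2 - 3 - 8 - 9 - 14 - 13 - 12

The budget equals the shortest possible length, so every move has to be on a shortest route through the required cells.
Route from 2: right to 3, down to 8, right to 9, down to 14, 2× left (reaching 12) — 6 moves in all.
Check: all required cells visited; 6 ≤ 6 moves.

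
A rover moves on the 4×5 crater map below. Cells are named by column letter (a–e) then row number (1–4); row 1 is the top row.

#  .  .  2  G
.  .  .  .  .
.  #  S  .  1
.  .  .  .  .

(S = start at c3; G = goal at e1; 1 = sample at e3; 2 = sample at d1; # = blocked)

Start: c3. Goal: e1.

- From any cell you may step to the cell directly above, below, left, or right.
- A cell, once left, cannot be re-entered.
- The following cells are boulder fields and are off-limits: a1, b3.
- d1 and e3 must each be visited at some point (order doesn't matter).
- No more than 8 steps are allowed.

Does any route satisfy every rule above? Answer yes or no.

yes

One route that works: c3 → d3 → e3 → e2 → d2 → d1 → e1.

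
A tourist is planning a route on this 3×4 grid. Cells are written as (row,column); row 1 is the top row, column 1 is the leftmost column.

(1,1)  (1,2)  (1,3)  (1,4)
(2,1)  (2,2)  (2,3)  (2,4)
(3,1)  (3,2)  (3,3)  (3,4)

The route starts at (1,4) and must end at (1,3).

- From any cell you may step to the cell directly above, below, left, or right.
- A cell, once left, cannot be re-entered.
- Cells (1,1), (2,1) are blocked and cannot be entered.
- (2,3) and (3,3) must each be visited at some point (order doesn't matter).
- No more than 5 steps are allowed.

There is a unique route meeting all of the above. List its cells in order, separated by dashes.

Any route must reach (2,3) and (3,3) and still end at (1,3) within 5 moves, so the order of the required stops is forced.
Route from (1,4): down 2 to (3,4), left 1 to (3,3), up 2 to (1,3) — 5 moves in all.
Check: all required cells visited; 5 ≤ 5 moves.

(1,4) - (2,4) - (3,4) - (3,3) - (2,3) - (1,3)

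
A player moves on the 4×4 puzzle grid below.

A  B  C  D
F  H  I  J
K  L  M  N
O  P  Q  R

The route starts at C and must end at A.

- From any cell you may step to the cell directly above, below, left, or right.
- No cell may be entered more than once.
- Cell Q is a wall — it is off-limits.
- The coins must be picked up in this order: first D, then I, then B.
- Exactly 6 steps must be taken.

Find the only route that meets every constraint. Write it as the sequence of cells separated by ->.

C -> D -> J -> I -> H -> B -> A

The waypoints must appear in the order D, I, B, with no cell reused.
Route from C: right 1 to D, down 1 to J, left 2 to H, up 1 to B, left 1 to A — 6 moves in all.
Check: order respected (D at step 1, I at step 3, B at step 5); 6 moves as required.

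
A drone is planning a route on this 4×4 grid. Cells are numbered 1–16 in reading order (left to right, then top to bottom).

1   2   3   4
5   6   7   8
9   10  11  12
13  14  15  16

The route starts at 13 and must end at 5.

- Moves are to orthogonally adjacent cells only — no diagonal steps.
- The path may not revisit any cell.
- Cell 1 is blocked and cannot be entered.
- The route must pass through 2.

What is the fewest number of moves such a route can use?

Any route passes through 2 somewhere between 13 and 5. Summing Manhattan distances along the two legs (13 → 2 → 5) gives a lower bound of 4 + 2 = 6 moves.
The shortest route satisfying every rule uses 8 moves: 13 → 9 → 10 → 11 → 7 → 3 → 2 → 6 → 5.
The bound of 6 isn't tight here; checking systematically, no route of length 6 through 7 satisfies every constraint, so 8 is the minimum.

8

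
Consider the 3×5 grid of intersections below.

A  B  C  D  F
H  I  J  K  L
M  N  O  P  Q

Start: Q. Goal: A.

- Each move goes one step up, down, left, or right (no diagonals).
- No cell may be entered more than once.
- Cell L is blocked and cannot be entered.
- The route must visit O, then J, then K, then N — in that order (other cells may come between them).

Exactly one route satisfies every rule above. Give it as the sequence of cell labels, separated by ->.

Q -> P -> O -> J -> K -> D -> C -> B -> I -> N -> M -> H -> A

The waypoints must appear in the order O, J, K, N, with no cell reused.
Route from Q: 2× left (reaching O), up to J, right to K, up to D, 2× left (reaching B), 2× down (reaching N), left to M, 2× up (reaching A) — 12 moves in all.
Check: order respected (O at step 2, J at step 3, K at step 4, N at step 9).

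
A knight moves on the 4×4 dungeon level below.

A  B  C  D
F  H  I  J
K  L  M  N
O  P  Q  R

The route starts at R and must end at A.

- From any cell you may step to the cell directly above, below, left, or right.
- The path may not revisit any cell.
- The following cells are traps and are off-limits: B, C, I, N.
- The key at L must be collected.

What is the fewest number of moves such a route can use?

6

Any route passes through L somewhere between R and A. Summing Manhattan distances along the two legs (R → L → A) gives a lower bound of 3 + 3 = 6 moves.
A route of 6 moves achieves this: R → Q → M → L → H → F → A.
Since 6 matches the lower bound, it is optimal.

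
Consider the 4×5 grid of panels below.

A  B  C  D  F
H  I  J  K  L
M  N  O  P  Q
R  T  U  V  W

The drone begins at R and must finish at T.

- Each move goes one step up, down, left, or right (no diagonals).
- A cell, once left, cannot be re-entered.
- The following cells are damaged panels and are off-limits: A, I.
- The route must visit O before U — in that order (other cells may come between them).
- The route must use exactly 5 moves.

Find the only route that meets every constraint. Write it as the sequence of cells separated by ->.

R -> M -> N -> O -> U -> T

The waypoints must appear in the order O, U, with no cell reused.
Route from R: up to M, 2× right (reaching O), down to U, left to T — 5 moves in all.
Check: order respected (O at step 3, U at step 4); 5 moves as required.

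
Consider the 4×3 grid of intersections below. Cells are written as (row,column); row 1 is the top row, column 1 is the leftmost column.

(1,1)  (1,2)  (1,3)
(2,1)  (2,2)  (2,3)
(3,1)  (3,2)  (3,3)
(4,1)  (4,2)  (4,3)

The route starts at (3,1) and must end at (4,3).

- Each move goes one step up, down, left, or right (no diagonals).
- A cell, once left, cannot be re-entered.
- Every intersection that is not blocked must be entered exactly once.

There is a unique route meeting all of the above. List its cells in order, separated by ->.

Need to visit all 12 open cells exactly once, starting at (3,1) and ending at (4,3).
Cell (4,1) has only two open neighbours ((3,1) and (4,2)), so the path must pass straight through it: one of those is the cell it's entered from and the other is where it exits.
Route from (3,1): down to (4,1), right to (4,2), 2× up (reaching (2,2)), left to (2,1), up to (1,1), 2× right (reaching (1,3)), 3× down (reaching (4,3)) — 11 moves in all.
Check: all 12 open cells covered.

(3,1) -> (4,1) -> (4,2) -> (3,2) -> (2,2) -> (2,1) -> (1,1) -> (1,2) -> (1,3) -> (2,3) -> (3,3) -> (4,3)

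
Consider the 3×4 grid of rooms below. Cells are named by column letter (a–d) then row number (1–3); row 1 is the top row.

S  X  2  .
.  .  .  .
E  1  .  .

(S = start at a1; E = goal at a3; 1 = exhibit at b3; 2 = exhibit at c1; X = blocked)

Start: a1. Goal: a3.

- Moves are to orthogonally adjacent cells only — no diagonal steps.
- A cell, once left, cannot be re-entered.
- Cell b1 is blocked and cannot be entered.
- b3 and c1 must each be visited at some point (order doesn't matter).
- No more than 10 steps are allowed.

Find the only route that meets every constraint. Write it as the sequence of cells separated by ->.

The 10-move cap with required stops at b3, c1 leaves no slack for detours.
Route from a1: down 1 to a2, right 2 to c2, up 1 to c1, right 1 to d1, down 2 to d3, left 3 to a3 — 10 moves in all.
Check: all required cells visited; 10 ≤ 10 moves.

a1 -> a2 -> b2 -> c2 -> c1 -> d1 -> d2 -> d3 -> c3 -> b3 -> a3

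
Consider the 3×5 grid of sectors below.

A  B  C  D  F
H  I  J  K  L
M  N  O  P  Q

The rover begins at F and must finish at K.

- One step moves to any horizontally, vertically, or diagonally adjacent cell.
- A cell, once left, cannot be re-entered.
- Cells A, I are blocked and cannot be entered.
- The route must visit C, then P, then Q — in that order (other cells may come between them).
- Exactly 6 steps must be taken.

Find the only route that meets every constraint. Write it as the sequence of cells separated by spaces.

F D C J P Q K

The waypoints must appear in the order C, P, Q, with no cell reused.
Route from F: left 2 to C, down 1 to J, down-right 1 to P, right 1 to Q, up-left 1 to K — 6 moves in all.
Check: order respected (C at step 2, P at step 4, Q at step 5); 6 moves as required.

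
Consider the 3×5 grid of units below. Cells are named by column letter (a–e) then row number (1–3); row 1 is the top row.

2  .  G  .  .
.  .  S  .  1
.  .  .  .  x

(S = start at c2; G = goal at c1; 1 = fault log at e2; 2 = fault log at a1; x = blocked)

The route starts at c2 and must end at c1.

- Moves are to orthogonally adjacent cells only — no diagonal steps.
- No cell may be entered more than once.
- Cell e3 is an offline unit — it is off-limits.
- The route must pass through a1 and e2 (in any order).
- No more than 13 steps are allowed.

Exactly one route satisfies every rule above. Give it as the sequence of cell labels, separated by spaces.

c2 b2 b1 a1 a2 a3 b3 c3 d3 d2 e2 e1 d1 c1

The budget equals the shortest possible length, so every move has to be on a shortest route through the required cells.
Route from c2: left to b2, up to b1, left to a1, 2× down (reaching a3), 3× right (reaching d3), up to d2, right to e2, up to e1, 2× left (reaching c1) — 13 moves in all.
Check: all required cells visited; 13 ≤ 13 moves.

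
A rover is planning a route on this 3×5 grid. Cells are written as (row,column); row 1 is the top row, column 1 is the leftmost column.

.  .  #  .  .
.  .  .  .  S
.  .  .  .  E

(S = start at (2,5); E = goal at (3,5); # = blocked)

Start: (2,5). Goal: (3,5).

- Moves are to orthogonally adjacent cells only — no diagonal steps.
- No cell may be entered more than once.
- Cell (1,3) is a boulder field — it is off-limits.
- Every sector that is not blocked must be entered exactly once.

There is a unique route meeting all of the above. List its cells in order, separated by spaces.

Need to visit all 14 open cells exactly once, starting at (2,5) and ending at (3,5).
Cell (3,1) has only two open neighbours ((2,1) and (3,2)), so the path must pass straight through it: one of those is the cell it's entered from and the other is where it exits.
Route from (2,5): up 1 to (1,5), left 1 to (1,4), down 1 to (2,4), left 2 to (2,2), up 1 to (1,2), left 1 to (1,1), down 2 to (3,1), right 4 to (3,5) — 13 moves in all.
Check: all 14 open cells covered.

(2,5) (1,5) (1,4) (2,4) (2,3) (2,2) (1,2) (1,1) (2,1) (3,1) (3,2) (3,3) (3,4) (3,5)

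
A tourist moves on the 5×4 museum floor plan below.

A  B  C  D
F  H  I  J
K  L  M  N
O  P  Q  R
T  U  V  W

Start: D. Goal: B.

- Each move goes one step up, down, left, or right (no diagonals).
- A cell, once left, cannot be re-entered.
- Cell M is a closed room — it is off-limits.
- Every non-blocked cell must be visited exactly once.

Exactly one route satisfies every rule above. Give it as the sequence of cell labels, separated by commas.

Need to visit all 19 open cells exactly once, starting at D and ending at B.
Cell A has only two open neighbours (F and B), so the path must pass straight through it: one of those is the cell it's entered from and the other is where it exits.
Route from D: left 1 to C, down 1 to I, right 1 to J, down 3 to W, left 1 to V, up 1 to Q, left 1 to P, down 1 to U, left 1 to T, up 2 to K, right 1 to L, up 1 to H, left 1 to F, up 1 to A, right 1 to B — 18 moves in all.
Check: all 19 open cells covered.

D, C, I, J, N, R, W, V, Q, P, U, T, O, K, L, H, F, A, B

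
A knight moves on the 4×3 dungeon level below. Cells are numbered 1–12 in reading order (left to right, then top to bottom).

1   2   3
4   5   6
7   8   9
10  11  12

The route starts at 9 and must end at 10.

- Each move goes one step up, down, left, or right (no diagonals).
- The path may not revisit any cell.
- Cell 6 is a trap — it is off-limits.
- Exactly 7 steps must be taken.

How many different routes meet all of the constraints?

2

Need simple routes of exactly 7 moves from 9 to 10 (Manhattan distance 3, so 2 moves are spent on a detour and 2 undoing it).
Enumerating: 9 12 11 8 5 4 7 10 | 9 8 5 2 1 4 7 10.
That gives 2 routes.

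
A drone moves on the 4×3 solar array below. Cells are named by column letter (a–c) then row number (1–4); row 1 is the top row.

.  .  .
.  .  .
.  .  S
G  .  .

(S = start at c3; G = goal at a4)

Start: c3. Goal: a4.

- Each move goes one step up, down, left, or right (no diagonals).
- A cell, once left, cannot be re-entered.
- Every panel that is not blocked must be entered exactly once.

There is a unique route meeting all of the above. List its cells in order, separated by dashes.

c3 - c4 - b4 - b3 - b2 - c2 - c1 - b1 - a1 - a2 - a3 - a4

Need to visit all 12 open cells exactly once, starting at c3 and ending at a4.
Cell a1 has only two open neighbours (a2 and b1), so the path must pass straight through it: one of those is the cell it's entered from and the other is where it exits.
Route from c3: down 1 to c4, left 1 to b4, up 2 to b2, right 1 to c2, up 1 to c1, left 2 to a1, down 3 to a4 — 11 moves in all.
Check: all 12 open cells covered.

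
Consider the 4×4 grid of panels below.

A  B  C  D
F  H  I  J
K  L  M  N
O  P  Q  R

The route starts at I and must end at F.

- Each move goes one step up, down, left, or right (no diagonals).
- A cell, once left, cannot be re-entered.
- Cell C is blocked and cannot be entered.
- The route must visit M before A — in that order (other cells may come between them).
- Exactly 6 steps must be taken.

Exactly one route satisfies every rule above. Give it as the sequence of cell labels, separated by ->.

I -> M -> L -> H -> B -> A -> F

The waypoints must appear in the order M, A, with no cell reused.
Route from I: down to M, left to L, 2× up (reaching B), left to A, down to F — 6 moves in all.
Check: order respected (M at step 1, A at step 5); 6 moves as required.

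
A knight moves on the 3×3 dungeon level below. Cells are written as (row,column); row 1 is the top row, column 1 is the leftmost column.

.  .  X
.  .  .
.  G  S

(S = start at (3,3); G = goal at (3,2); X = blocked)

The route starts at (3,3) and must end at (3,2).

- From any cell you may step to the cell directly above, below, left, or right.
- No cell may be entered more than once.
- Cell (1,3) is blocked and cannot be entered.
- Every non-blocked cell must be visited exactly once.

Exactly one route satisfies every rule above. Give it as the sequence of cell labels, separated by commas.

(3,3), (2,3), (2,2), (1,2), (1,1), (2,1), (3,1), (3,2)

Need to visit all 8 open cells exactly once, starting at (3,3) and ending at (3,2).
Route from (3,3): up to (2,3), left to (2,2), up to (1,2), left to (1,1), 2× down (reaching (3,1)), right to (3,2) — 7 moves in all.
Check: all 8 open cells covered.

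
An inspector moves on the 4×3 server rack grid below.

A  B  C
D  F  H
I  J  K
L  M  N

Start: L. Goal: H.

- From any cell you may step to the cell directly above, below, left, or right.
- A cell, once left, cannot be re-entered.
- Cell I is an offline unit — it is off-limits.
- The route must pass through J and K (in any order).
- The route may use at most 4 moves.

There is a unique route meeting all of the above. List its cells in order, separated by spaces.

The 4-move cap with required stops at J, K leaves no slack for detours.
Route from L: right to M, up to J, right to K, up to H — 4 moves in all.
Check: all required cells visited; 4 ≤ 4 moves.

L M J K H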